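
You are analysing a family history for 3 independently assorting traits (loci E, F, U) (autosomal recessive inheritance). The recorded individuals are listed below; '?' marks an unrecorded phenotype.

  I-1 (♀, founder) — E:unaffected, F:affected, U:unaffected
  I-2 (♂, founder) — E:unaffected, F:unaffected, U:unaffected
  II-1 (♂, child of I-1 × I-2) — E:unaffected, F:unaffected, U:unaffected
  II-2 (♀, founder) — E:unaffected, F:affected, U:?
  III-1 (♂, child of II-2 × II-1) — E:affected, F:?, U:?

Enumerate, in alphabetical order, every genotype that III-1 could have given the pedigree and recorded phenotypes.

III-1 ∈ {ee Ff UU, ee Ff Uu, ee Ff uu, ee ff UU, ee ff Uu, ee ff uu}

E/I-1 un ·: EE|Ee
E/I-2 un ·: EE|Ee
E/II-1 un I-1×I-2: Ee
E/II-2 un ·: Ee
E/III-1 aff II-2×II-1: ee
⇒ E over [I-1,I-2,II-1,II-2,III-1]: 3 consistent
F/I-1 aff ·: ff
F/I-2 un ·: FF|Ff
F/II-1 un I-1×I-2: Ff
F/II-2 aff ·: ff
F/III-1 ? II-2×II-1: Ff|ff
⇒ F over [I-1,I-2,II-1,II-2,III-1]: 4 consistent
U/I-1 un ·: UU|Uu
U/I-2 un ·: UU|Uu
U/II-1 un I-1×I-2: UU|Uu
U/II-2 ? ·: UU|Uu|uu
U/III-1 ? II-2×II-1: UU|Uu|uu
⇒ U over [I-1,I-2,II-1,II-2,III-1]: 37 consistent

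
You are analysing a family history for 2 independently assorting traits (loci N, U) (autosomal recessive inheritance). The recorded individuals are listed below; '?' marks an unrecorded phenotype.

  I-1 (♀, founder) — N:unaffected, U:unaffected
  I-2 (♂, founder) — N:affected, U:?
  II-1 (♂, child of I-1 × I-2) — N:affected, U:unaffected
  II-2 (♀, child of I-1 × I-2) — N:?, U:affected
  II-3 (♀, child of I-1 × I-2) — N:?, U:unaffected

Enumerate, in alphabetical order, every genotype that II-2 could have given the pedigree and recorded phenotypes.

II-2 ∈ {Nn uu, nn uu}

N/I-1 un ·: Nn
N/I-2 aff ·: nn
N/II-1 aff I-1×I-2: nn
N/II-2 ? I-1×I-2: Nn|nn
N/II-3 ? I-1×I-2: Nn|nn
⇒ N over [I-1,I-2,II-1,II-2,II-3]: 4 consistent
U/I-1 un ·: Uu
U/I-2 ? ·: Uu|uu
U/II-1 un I-1×I-2: UU|Uu
U/II-2 aff I-1×I-2: uu
U/II-3 un I-1×I-2: UU|Uu
⇒ U over [I-1,I-2,II-1,II-2,II-3]: 5 consistent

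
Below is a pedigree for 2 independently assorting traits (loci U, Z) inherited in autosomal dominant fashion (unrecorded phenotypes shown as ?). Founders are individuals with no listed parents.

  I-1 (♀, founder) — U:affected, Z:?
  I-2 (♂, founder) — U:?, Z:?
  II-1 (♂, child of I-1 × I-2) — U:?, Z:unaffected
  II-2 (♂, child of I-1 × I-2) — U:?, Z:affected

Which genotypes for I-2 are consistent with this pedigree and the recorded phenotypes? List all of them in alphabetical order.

U/I-1 aff ·: Uu|UU
U/I-2 ? ·: uu|Uu|UU
U/II-1 ? I-1×I-2: uu|Uu|UU
U/II-2 ? I-1×I-2: uu|Uu|UU
⇒ U over [I-1,I-2,II-1,II-2]: 23 consistent
Z/I-1 ? ·: zz|Zz
Z/I-2 ? ·: zz|Zz
Z/II-1 un I-1×I-2: zz
Z/II-2 aff I-1×I-2: Zz|ZZ
⇒ Z over [I-1,I-2,II-1,II-2]: 4 consistent

I-2 ∈ {UU Zz, UU zz, Uu Zz, Uu zz, uu Zz, uu zz}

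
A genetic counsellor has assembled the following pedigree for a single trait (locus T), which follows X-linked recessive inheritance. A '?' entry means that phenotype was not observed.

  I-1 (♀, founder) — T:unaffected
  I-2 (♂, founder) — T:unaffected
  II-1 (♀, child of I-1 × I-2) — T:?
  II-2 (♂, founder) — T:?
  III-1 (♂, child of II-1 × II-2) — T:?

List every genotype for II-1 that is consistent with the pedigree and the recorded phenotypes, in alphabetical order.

T/I-1 un ·: X^TX^T|X^TX^t
T/I-2 un ·: X^TY
T/II-1 ? I-1×I-2: X^TX^T|X^TX^t
T/II-2 ? ·: X^TY|X^tY
T/III-1 ? II-1×II-2: X^TY|X^tY
⇒ T over [I-1,I-2,II-1,II-2,III-1]: 8 consistent

II-1 ∈ {X^TX^T, X^TX^t}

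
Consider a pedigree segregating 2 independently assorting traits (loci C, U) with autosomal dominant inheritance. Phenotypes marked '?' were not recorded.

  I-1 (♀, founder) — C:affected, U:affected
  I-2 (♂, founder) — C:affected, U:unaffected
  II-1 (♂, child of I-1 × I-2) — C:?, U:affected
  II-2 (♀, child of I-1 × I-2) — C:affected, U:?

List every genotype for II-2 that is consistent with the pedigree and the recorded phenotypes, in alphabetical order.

II-2 ∈ {CC Uu, CC uu, Cc Uu, Cc uu}

C/I-1 aff ·: Cc|CC
C/I-2 aff ·: Cc|CC
C/II-1 ? I-1×I-2: cc|Cc|CC
C/II-2 aff I-1×I-2: Cc|CC
⇒ C over [I-1,I-2,II-1,II-2]: 15 consistent
U/I-1 aff ·: Uu|UU
U/I-2 un ·: uu
U/II-1 aff I-1×I-2: Uu
U/II-2 ? I-1×I-2: uu|Uu
⇒ U over [I-1,I-2,II-1,II-2]: 3 consistent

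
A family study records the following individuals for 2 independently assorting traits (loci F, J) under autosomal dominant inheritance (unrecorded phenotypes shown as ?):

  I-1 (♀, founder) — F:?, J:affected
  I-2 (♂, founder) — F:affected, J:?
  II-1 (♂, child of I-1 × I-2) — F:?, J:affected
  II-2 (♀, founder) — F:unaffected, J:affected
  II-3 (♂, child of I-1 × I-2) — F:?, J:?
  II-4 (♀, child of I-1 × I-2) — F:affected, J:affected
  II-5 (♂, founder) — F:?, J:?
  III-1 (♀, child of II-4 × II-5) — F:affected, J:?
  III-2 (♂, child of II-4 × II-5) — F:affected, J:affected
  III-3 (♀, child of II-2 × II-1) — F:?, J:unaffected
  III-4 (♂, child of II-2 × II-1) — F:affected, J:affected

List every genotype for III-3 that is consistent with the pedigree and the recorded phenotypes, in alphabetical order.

F/I-1 ? ·: ff|Ff|FF
F/I-2 aff ·: Ff|FF
F/II-1 ? I-1×I-2: Ff|FF
F/II-2 un ·: ff
F/II-3 ? I-1×I-2: ff|Ff|FF
F/II-4 aff I-1×I-2: Ff|FF
F/II-5 ? ·: ff|Ff|FF
F/III-1 aff II-4×II-5: Ff|FF
F/III-2 aff II-4×II-5: Ff|FF
F/III-3 ? II-2×II-1: ff|Ff
F/III-4 aff II-2×II-1: Ff
⇒ F over [I-1,I-2,II-1,II-2,II-3,II-4,II-5,III-1,III-2,III-3,III-4]: 375 consistent
J/I-1 aff ·: Jj|JJ
J/I-2 ? ·: jj|Jj|JJ
J/II-1 aff I-1×I-2: Jj
J/II-2 aff ·: Jj
J/II-3 ? I-1×I-2: jj|Jj|JJ
J/II-4 aff I-1×I-2: Jj|JJ
J/II-5 ? ·: jj|Jj|JJ
J/III-1 ? II-4×II-5: jj|Jj|JJ
J/III-2 aff II-4×II-5: Jj|JJ
J/III-3 un II-2×II-1: jj
J/III-4 aff II-2×II-1: Jj|JJ
⇒ J over [I-1,I-2,II-1,II-2,II-3,II-4,II-5,III-1,III-2,III-3,III-4]: 324 consistent

III-3 ∈ {Ff jj, ff jj}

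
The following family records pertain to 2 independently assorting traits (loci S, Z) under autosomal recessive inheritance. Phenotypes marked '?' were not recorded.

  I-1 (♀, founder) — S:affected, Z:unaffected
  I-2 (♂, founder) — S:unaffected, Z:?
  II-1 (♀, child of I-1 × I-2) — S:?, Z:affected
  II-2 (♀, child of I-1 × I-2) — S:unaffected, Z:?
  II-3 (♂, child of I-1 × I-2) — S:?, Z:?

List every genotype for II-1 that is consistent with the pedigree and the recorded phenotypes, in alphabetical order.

S/I-1 aff ·: ss
S/I-2 un ·: SS|Ss
S/II-1 ? I-1×I-2: Ss|ss
S/II-2 un I-1×I-2: Ss
S/II-3 ? I-1×I-2: Ss|ss
⇒ S over [I-1,I-2,II-1,II-2,II-3]: 5 consistent
Z/I-1 un ·: Zz
Z/I-2 ? ·: Zz|zz
Z/II-1 aff I-1×I-2: zz
Z/II-2 ? I-1×I-2: ZZ|Zz|zz
Z/II-3 ? I-1×I-2: ZZ|Zz|zz
⇒ Z over [I-1,I-2,II-1,II-2,II-3]: 13 consistent

II-1 ∈ {Ss zz, ss zz}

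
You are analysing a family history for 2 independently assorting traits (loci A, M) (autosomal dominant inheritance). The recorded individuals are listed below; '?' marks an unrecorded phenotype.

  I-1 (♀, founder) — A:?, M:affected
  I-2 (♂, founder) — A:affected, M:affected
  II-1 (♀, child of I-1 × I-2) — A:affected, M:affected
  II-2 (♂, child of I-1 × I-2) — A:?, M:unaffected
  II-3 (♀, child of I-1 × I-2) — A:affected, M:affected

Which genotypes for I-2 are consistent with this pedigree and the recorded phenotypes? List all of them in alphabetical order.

I-2 ∈ {AA Mm, Aa Mm}

A/I-1 ? ·: aa|Aa|AA
A/I-2 aff ·: Aa|AA
A/II-1 aff I-1×I-2: Aa|AA
A/II-2 ? I-1×I-2: aa|Aa|AA
A/II-3 aff I-1×I-2: Aa|AA
⇒ A over [I-1,I-2,II-1,II-2,II-3]: 32 consistent
M/I-1 aff ·: Mm
M/I-2 aff ·: Mm
M/II-1 aff I-1×I-2: Mm|MM
M/II-2 un I-1×I-2: mm
M/II-3 aff I-1×I-2: Mm|MM
⇒ M over [I-1,I-2,II-1,II-2,II-3]: 4 consistent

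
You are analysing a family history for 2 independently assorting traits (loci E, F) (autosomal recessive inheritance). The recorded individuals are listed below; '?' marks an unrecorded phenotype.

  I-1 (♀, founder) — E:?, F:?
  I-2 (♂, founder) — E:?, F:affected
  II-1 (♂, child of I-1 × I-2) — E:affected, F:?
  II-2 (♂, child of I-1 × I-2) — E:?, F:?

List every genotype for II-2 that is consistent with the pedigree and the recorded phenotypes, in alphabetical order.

E/I-1 ? ·: Ee|ee
E/I-2 ? ·: Ee|ee
E/II-1 aff I-1×I-2: ee
E/II-2 ? I-1×I-2: EE|Ee|ee
⇒ E over [I-1,I-2,II-1,II-2]: 8 consistent
F/I-1 ? ·: FF|Ff|ff
F/I-2 aff ·: ff
F/II-1 ? I-1×I-2: Ff|ff
F/II-2 ? I-1×I-2: Ff|ff
⇒ F over [I-1,I-2,II-1,II-2]: 6 consistent

II-2 ∈ {EE Ff, EE ff, Ee Ff, Ee ff, ee Ff, ee ff}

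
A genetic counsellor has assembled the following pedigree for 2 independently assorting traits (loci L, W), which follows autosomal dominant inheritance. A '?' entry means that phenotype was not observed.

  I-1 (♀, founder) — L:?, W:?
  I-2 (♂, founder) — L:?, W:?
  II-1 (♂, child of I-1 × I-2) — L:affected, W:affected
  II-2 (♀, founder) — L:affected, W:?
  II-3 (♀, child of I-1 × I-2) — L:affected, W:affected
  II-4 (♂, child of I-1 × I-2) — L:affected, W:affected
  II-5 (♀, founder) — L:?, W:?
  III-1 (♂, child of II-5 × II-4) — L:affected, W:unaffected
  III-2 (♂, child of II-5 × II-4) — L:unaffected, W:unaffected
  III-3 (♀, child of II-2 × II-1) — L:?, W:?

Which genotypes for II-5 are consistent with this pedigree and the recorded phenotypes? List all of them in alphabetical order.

II-5 ∈ {Ll Ww, Ll ww, ll Ww, ll ww}

L/I-1 ? ·: ll|Ll|LL
L/I-2 ? ·: ll|Ll|LL
L/II-1 aff I-1×I-2: Ll|LL
L/II-2 aff ·: Ll|LL
L/II-3 aff I-1×I-2: Ll|LL
L/II-4 aff I-1×I-2: Ll
L/II-5 ? ·: ll|Ll
L/III-1 aff II-5×II-4: Ll|LL
L/III-2 un II-5×II-4: ll
L/III-3 ? II-2×II-1: ll|Ll|LL
⇒ L over [I-1,I-2,II-1,II-2,II-3,II-4,II-5,III-1,III-2,III-3]: 204 consistent
W/I-1 ? ·: ww|Ww|WW
W/I-2 ? ·: ww|Ww|WW
W/II-1 aff I-1×I-2: Ww|WW
W/II-2 ? ·: ww|Ww|WW
W/II-3 aff I-1×I-2: Ww|WW
W/II-4 aff I-1×I-2: Ww
W/II-5 ? ·: ww|Ww
W/III-1 un II-5×II-4: ww
W/III-2 un II-5×II-4: ww
W/III-3 ? II-2×II-1: ww|Ww|WW
⇒ W over [I-1,I-2,II-1,II-2,II-3,II-4,II-5,III-1,III-2,III-3]: 188 consistent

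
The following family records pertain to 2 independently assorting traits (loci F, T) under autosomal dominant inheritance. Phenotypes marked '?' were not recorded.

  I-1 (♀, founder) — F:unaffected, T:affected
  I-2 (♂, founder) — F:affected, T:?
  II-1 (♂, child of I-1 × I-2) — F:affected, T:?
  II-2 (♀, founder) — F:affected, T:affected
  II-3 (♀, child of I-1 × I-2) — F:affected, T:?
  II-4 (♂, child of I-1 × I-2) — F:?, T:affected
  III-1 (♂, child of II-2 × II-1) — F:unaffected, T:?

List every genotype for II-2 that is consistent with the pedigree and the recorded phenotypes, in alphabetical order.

F/I-1 un ·: ff
F/I-2 aff ·: Ff|FF
F/II-1 aff I-1×I-2: Ff
F/II-2 aff ·: Ff
F/II-3 aff I-1×I-2: Ff
F/II-4 ? I-1×I-2: ff|Ff
F/III-1 un II-2×II-1: ff
⇒ F over [I-1,I-2,II-1,II-2,II-3,II-4,III-1]: 3 consistent
T/I-1 aff ·: Tt|TT
T/I-2 ? ·: tt|Tt|TT
T/II-1 ? I-1×I-2: tt|Tt|TT
T/II-2 aff ·: Tt|TT
T/II-3 ? I-1×I-2: tt|Tt|TT
T/II-4 aff I-1×I-2: Tt|TT
T/III-1 ? II-2×II-1: tt|Tt|TT
⇒ T over [I-1,I-2,II-1,II-2,II-3,II-4,III-1]: 154 consistent

II-2 ∈ {Ff TT, Ff Tt}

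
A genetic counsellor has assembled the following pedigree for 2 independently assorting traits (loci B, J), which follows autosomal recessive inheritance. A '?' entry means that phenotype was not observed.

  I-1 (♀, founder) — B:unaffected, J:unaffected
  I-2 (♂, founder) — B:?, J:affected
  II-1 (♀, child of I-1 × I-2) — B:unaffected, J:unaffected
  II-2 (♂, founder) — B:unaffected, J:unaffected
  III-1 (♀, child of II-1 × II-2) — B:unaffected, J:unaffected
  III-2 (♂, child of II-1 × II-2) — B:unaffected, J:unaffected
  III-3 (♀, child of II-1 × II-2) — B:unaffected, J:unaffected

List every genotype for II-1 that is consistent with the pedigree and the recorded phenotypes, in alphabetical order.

II-1 ∈ {BB Jj, Bb Jj}

B/I-1 un ·: BB|Bb
B/I-2 ? ·: BB|Bb|bb
B/II-1 un I-1×I-2: BB|Bb
B/II-2 un ·: BB|Bb
B/III-1 un II-1×II-2: BB|Bb
B/III-2 un II-1×II-2: BB|Bb
B/III-3 un II-1×II-2: BB|Bb
⇒ B over [I-1,I-2,II-1,II-2,III-1,III-2,III-3]: 116 consistent
J/I-1 un ·: JJ|Jj
J/I-2 aff ·: jj
J/II-1 un I-1×I-2: Jj
J/II-2 un ·: JJ|Jj
J/III-1 un II-1×II-2: JJ|Jj
J/III-2 un II-1×II-2: JJ|Jj
J/III-3 un II-1×II-2: JJ|Jj
⇒ J over [I-1,I-2,II-1,II-2,III-1,III-2,III-3]: 32 consistent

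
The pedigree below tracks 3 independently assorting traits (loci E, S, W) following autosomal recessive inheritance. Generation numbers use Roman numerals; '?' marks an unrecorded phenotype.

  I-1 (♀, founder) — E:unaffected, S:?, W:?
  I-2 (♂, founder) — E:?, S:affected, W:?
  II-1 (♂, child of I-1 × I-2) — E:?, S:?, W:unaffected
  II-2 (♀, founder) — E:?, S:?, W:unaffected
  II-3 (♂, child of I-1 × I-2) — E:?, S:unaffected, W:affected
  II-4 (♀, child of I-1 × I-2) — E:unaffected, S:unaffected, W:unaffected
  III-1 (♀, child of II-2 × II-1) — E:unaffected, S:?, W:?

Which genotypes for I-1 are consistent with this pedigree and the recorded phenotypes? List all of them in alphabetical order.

I-1 ∈ {EE SS Ww, EE SS ww, EE Ss Ww, EE Ss ww, Ee SS Ww, Ee SS ww, Ee Ss Ww, Ee Ss ww}

E/I-1 un ·: EE|Ee
E/I-2 ? ·: EE|Ee|ee
E/II-1 ? I-1×I-2: EE|Ee|ee
E/II-2 ? ·: EE|Ee|ee
E/II-3 ? I-1×I-2: EE|Ee|ee
E/II-4 un I-1×I-2: EE|Ee
E/III-1 un II-2×II-1: EE|Ee
⇒ E over [I-1,I-2,II-1,II-2,II-3,II-4,III-1]: 161 consistent
S/I-1 ? ·: SS|Ss
S/I-2 aff ·: ss
S/II-1 ? I-1×I-2: Ss|ss
S/II-2 ? ·: SS|Ss|ss
S/II-3 un I-1×I-2: Ss
S/II-4 un I-1×I-2: Ss
S/III-1 ? II-2×II-1: SS|Ss|ss
⇒ S over [I-1,I-2,II-1,II-2,II-3,II-4,III-1]: 18 consistent
W/I-1 ? ·: Ww|ww
W/I-2 ? ·: Ww|ww
W/II-1 un I-1×I-2: WW|Ww
W/II-2 un ·: WW|Ww
W/II-3 aff I-1×I-2: ww
W/II-4 un I-1×I-2: WW|Ww
W/III-1 ? II-2×II-1: WW|Ww|ww
⇒ W over [I-1,I-2,II-1,II-2,II-3,II-4,III-1]: 26 consistent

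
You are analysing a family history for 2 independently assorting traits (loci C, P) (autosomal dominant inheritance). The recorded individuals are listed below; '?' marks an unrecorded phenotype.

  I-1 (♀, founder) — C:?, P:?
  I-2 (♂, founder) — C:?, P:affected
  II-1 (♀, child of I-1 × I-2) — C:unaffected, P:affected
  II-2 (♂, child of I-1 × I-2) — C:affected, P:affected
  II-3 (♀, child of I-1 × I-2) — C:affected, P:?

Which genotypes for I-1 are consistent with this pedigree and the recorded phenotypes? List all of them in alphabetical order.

I-1 ∈ {Cc PP, Cc Pp, Cc pp, cc PP, cc Pp, cc pp}

C/I-1 ? ·: cc|Cc
C/I-2 ? ·: cc|Cc
C/II-1 un I-1×I-2: cc
C/II-2 aff I-1×I-2: Cc|CC
C/II-3 aff I-1×I-2: Cc|CC
⇒ C over [I-1,I-2,II-1,II-2,II-3]: 6 consistent
P/I-1 ? ·: pp|Pp|PP
P/I-2 aff ·: Pp|PP
P/II-1 aff I-1×I-2: Pp|PP
P/II-2 aff I-1×I-2: Pp|PP
P/II-3 ? I-1×I-2: pp|Pp|PP
⇒ P over [I-1,I-2,II-1,II-2,II-3]: 32 consistent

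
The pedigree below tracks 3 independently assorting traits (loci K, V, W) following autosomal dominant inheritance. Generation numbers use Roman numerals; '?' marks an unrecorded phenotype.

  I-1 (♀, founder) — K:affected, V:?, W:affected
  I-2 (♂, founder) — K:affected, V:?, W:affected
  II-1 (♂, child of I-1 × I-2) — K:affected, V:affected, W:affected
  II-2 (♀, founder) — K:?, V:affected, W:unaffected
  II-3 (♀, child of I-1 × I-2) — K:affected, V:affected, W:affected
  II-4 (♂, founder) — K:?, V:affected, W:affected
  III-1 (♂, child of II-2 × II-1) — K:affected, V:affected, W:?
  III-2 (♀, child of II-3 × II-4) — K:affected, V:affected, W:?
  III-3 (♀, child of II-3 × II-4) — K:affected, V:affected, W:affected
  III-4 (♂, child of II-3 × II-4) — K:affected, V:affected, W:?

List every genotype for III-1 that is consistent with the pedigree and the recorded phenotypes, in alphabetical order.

III-1 ∈ {KK VV Ww, KK VV ww, KK Vv Ww, KK Vv ww, Kk VV Ww, Kk VV ww, Kk Vv Ww, Kk Vv ww}

K/I-1 aff ·: Kk|KK
K/I-2 aff ·: Kk|KK
K/II-1 aff I-1×I-2: Kk|KK
K/II-2 ? ·: kk|Kk|KK
K/II-3 aff I-1×I-2: Kk|KK
K/II-4 ? ·: kk|Kk|KK
K/III-1 aff II-2×II-1: Kk|KK
K/III-2 aff II-3×II-4: Kk|KK
K/III-3 aff II-3×II-4: Kk|KK
K/III-4 aff II-3×II-4: Kk|KK
⇒ K over [I-1,I-2,II-1,II-2,II-3,II-4,III-1,III-2,III-3,III-4]: 769 consistent
V/I-1 ? ·: vv|Vv|VV
V/I-2 ? ·: vv|Vv|VV
V/II-1 aff I-1×I-2: Vv|VV
V/II-2 aff ·: Vv|VV
V/II-3 aff I-1×I-2: Vv|VV
V/II-4 aff ·: Vv|VV
V/III-1 aff II-2×II-1: Vv|VV
V/III-2 aff II-3×II-4: Vv|VV
V/III-3 aff II-3×II-4: Vv|VV
V/III-4 aff II-3×II-4: Vv|VV
⇒ V over [I-1,I-2,II-1,II-2,II-3,II-4,III-1,III-2,III-3,III-4]: 808 consistent
W/I-1 aff ·: Ww|WW
W/I-2 aff ·: Ww|WW
W/II-1 aff I-1×I-2: Ww|WW
W/II-2 un ·: ww
W/II-3 aff I-1×I-2: Ww|WW
W/II-4 aff ·: Ww|WW
W/III-1 ? II-2×II-1: ww|Ww
W/III-2 ? II-3×II-4: ww|Ww|WW
W/III-3 aff II-3×II-4: Ww|WW
W/III-4 ? II-3×II-4: ww|Ww|WW
⇒ W over [I-1,I-2,II-1,II-2,II-3,II-4,III-1,III-2,III-3,III-4]: 324 consistent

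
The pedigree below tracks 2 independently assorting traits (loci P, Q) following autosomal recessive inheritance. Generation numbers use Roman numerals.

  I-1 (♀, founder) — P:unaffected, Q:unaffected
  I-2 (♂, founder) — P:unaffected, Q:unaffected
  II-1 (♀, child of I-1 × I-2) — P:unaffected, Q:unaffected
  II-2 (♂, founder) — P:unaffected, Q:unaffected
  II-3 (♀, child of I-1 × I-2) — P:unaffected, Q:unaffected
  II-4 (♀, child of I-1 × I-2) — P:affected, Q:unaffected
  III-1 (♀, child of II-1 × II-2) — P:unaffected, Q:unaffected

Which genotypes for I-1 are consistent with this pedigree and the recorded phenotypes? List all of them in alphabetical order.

I-1 ∈ {Pp QQ, Pp Qq}

P/I-1 un ·: Pp
P/I-2 un ·: Pp
P/II-1 un I-1×I-2: PP|Pp
P/II-2 un ·: PP|Pp
P/II-3 un I-1×I-2: PP|Pp
P/II-4 aff I-1×I-2: pp
P/III-1 un II-1×II-2: PP|Pp
⇒ P over [I-1,I-2,II-1,II-2,II-3,II-4,III-1]: 14 consistent
Q/I-1 un ·: QQ|Qq
Q/I-2 un ·: QQ|Qq
Q/II-1 un I-1×I-2: QQ|Qq
Q/II-2 un ·: QQ|Qq
Q/II-3 un I-1×I-2: QQ|Qq
Q/II-4 un I-1×I-2: QQ|Qq
Q/III-1 un II-1×II-2: QQ|Qq
⇒ Q over [I-1,I-2,II-1,II-2,II-3,II-4,III-1]: 87 consistent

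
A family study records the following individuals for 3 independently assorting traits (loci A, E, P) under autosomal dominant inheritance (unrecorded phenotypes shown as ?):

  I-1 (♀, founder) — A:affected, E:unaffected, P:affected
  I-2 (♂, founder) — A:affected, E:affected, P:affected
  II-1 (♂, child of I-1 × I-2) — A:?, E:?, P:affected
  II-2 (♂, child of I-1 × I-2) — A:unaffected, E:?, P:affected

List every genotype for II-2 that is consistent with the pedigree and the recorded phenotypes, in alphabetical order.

A/I-1 aff ·: Aa
A/I-2 aff ·: Aa
A/II-1 ? I-1×I-2: aa|Aa|AA
A/II-2 un I-1×I-2: aa
⇒ A over [I-1,I-2,II-1,II-2]: 3 consistent
E/I-1 un ·: ee
E/I-2 aff ·: Ee|EE
E/II-1 ? I-1×I-2: ee|Ee
E/II-2 ? I-1×I-2: ee|Ee
⇒ E over [I-1,I-2,II-1,II-2]: 5 consistent
P/I-1 aff ·: Pp|PP
P/I-2 aff ·: Pp|PP
P/II-1 aff I-1×I-2: Pp|PP
P/II-2 aff I-1×I-2: Pp|PP
⇒ P over [I-1,I-2,II-1,II-2]: 13 consistent

II-2 ∈ {aa Ee PP, aa Ee Pp, aa ee PP, aa ee Pp}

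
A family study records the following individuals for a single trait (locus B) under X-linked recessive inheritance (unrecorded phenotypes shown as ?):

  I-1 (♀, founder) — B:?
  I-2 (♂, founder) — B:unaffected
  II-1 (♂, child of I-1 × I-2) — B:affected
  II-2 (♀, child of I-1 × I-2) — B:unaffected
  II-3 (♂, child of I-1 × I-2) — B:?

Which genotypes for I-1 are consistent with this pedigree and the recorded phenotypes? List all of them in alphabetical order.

I-1 ∈ {X^BX^b, X^bX^b}

B/I-1 ? ·: X^BX^b|X^bX^b
B/I-2 un ·: X^BY
B/II-1 aff I-1×I-2: X^bY
B/II-2 un I-1×I-2: X^BX^B|X^BX^b
B/II-3 ? I-1×I-2: X^BY|X^bY
⇒ B over [I-1,I-2,II-1,II-2,II-3]: 5 consistent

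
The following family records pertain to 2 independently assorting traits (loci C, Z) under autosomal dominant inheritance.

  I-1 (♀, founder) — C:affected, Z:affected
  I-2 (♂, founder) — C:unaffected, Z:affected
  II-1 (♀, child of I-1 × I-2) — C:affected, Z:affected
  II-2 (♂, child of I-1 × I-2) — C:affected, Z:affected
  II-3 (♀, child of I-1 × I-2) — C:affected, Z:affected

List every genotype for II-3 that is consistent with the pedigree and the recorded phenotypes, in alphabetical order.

C/I-1 aff ·: Cc|CC
C/I-2 un ·: cc
C/II-1 aff I-1×I-2: Cc
C/II-2 aff I-1×I-2: Cc
C/II-3 aff I-1×I-2: Cc
⇒ C over [I-1,I-2,II-1,II-2,II-3]: 2 consistent
Z/I-1 aff ·: Zz|ZZ
Z/I-2 aff ·: Zz|ZZ
Z/II-1 aff I-1×I-2: Zz|ZZ
Z/II-2 aff I-1×I-2: Zz|ZZ
Z/II-3 aff I-1×I-2: Zz|ZZ
⇒ Z over [I-1,I-2,II-1,II-2,II-3]: 25 consistent

II-3 ∈ {Cc ZZ, Cc Zz}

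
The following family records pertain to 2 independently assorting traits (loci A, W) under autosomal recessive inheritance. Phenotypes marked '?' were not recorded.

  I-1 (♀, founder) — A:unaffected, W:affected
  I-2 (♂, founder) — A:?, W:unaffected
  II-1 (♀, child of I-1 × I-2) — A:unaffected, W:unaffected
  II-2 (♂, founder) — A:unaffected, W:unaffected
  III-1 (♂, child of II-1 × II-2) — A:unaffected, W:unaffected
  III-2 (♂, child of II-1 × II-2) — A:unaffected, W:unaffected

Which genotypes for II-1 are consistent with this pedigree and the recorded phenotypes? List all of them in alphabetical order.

II-1 ∈ {AA Ww, Aa Ww}

A/I-1 un ·: AA|Aa
A/I-2 ? ·: AA|Aa|aa
A/II-1 un I-1×I-2: AA|Aa
A/II-2 un ·: AA|Aa
A/III-1 un II-1×II-2: AA|Aa
A/III-2 un II-1×II-2: AA|Aa
⇒ A over [I-1,I-2,II-1,II-2,III-1,III-2]: 60 consistent
W/I-1 aff ·: ww
W/I-2 un ·: WW|Ww
W/II-1 un I-1×I-2: Ww
W/II-2 un ·: WW|Ww
W/III-1 un II-1×II-2: WW|Ww
W/III-2 un II-1×II-2: WW|Ww
⇒ W over [I-1,I-2,II-1,II-2,III-1,III-2]: 16 consistent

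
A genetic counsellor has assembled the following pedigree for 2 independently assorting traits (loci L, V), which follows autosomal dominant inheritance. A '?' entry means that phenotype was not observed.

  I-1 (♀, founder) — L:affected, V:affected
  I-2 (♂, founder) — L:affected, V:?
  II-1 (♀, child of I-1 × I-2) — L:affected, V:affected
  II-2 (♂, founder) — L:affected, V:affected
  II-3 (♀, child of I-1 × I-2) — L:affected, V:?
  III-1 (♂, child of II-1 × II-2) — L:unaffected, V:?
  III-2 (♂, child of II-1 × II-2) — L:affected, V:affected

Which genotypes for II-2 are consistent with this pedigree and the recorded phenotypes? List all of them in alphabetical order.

L/I-1 aff ·: Ll|LL
L/I-2 aff ·: Ll|LL
L/II-1 aff I-1×I-2: Ll
L/II-2 aff ·: Ll
L/II-3 aff I-1×I-2: Ll|LL
L/III-1 un II-1×II-2: ll
L/III-2 aff II-1×II-2: Ll|LL
⇒ L over [I-1,I-2,II-1,II-2,II-3,III-1,III-2]: 12 consistent
V/I-1 aff ·: Vv|VV
V/I-2 ? ·: vv|Vv|VV
V/II-1 aff I-1×I-2: Vv|VV
V/II-2 aff ·: Vv|VV
V/II-3 ? I-1×I-2: vv|Vv|VV
V/III-1 ? II-1×II-2: vv|Vv|VV
V/III-2 aff II-1×II-2: Vv|VV
⇒ V over [I-1,I-2,II-1,II-2,II-3,III-1,III-2]: 140 consistent

II-2 ∈ {Ll VV, Ll Vv}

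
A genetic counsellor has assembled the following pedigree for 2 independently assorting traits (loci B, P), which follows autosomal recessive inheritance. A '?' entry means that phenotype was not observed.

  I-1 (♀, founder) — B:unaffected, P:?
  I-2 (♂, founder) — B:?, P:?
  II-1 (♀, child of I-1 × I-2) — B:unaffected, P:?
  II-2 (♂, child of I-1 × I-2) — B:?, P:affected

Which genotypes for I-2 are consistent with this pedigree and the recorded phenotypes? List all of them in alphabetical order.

I-2 ∈ {BB Pp, BB pp, Bb Pp, Bb pp, bb Pp, bb pp}

B/I-1 un ·: BB|Bb
B/I-2 ? ·: BB|Bb|bb
B/II-1 un I-1×I-2: BB|Bb
B/II-2 ? I-1×I-2: BB|Bb|bb
⇒ B over [I-1,I-2,II-1,II-2]: 18 consistent
P/I-1 ? ·: Pp|pp
P/I-2 ? ·: Pp|pp
P/II-1 ? I-1×I-2: PP|Pp|pp
P/II-2 aff I-1×I-2: pp
⇒ P over [I-1,I-2,II-1,II-2]: 8 consistent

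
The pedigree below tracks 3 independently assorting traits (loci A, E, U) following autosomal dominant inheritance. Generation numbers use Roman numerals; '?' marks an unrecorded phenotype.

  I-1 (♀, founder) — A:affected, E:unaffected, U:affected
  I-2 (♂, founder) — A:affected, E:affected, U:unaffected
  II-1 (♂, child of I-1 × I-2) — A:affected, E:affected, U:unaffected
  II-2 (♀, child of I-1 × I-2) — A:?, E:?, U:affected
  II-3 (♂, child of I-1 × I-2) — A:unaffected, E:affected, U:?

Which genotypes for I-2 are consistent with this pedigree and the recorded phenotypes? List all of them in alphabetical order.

I-2 ∈ {Aa EE uu, Aa Ee uu}

A/I-1 aff ·: Aa
A/I-2 aff ·: Aa
A/II-1 aff I-1×I-2: Aa|AA
A/II-2 ? I-1×I-2: aa|Aa|AA
A/II-3 un I-1×I-2: aa
⇒ A over [I-1,I-2,II-1,II-2,II-3]: 6 consistent
E/I-1 un ·: ee
E/I-2 aff ·: Ee|EE
E/II-1 aff I-1×I-2: Ee
E/II-2 ? I-1×I-2: ee|Ee
E/II-3 aff I-1×I-2: Ee
⇒ E over [I-1,I-2,II-1,II-2,II-3]: 3 consistent
U/I-1 aff ·: Uu
U/I-2 un ·: uu
U/II-1 un I-1×I-2: uu
U/II-2 aff I-1×I-2: Uu
U/II-3 ? I-1×I-2: uu|Uu
⇒ U over [I-1,I-2,II-1,II-2,II-3]: 2 consistent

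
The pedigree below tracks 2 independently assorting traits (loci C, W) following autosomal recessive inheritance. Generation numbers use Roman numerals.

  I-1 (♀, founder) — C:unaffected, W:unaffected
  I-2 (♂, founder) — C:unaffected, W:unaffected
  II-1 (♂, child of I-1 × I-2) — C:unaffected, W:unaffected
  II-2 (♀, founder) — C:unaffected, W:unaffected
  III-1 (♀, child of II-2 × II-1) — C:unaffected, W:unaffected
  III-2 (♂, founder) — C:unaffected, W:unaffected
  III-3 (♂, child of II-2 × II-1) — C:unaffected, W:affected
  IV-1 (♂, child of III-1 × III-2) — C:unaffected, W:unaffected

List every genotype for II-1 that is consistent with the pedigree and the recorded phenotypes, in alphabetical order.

C/I-1 un ·: CC|Cc
C/I-2 un ·: CC|Cc
C/II-1 un I-1×I-2: CC|Cc
C/II-2 un ·: CC|Cc
C/III-1 un II-2×II-1: CC|Cc
C/III-2 un ·: CC|Cc
C/III-3 un II-2×II-1: CC|Cc
C/IV-1 un III-1×III-2: CC|Cc
⇒ C over [I-1,I-2,II-1,II-2,III-1,III-2,III-3,IV-1]: 152 consistent
W/I-1 un ·: WW|Ww
W/I-2 un ·: WW|Ww
W/II-1 un I-1×I-2: Ww
W/II-2 un ·: Ww
W/III-1 un II-2×II-1: WW|Ww
W/III-2 un ·: WW|Ww
W/III-3 aff II-2×II-1: ww
W/IV-1 un III-1×III-2: WW|Ww
⇒ W over [I-1,I-2,II-1,II-2,III-1,III-2,III-3,IV-1]: 21 consistent

II-1 ∈ {CC Ww, Cc Ww}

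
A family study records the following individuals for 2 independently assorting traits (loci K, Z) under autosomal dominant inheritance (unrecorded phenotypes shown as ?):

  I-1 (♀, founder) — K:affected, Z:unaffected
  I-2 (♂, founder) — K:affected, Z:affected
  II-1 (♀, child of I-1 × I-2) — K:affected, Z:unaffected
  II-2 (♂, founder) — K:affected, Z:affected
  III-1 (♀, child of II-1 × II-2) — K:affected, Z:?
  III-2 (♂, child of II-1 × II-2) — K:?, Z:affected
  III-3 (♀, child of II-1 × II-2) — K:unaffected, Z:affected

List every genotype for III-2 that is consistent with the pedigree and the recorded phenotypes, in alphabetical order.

III-2 ∈ {KK Zz, Kk Zz, kk Zz}

K/I-1 aff ·: Kk|KK
K/I-2 aff ·: Kk|KK
K/II-1 aff I-1×I-2: Kk
K/II-2 aff ·: Kk
K/III-1 aff II-1×II-2: Kk|KK
K/III-2 ? II-1×II-2: kk|Kk|KK
K/III-3 un II-1×II-2: kk
⇒ K over [I-1,I-2,II-1,II-2,III-1,III-2,III-3]: 18 consistent
Z/I-1 un ·: zz
Z/I-2 aff ·: Zz
Z/II-1 un I-1×I-2: zz
Z/II-2 aff ·: Zz|ZZ
Z/III-1 ? II-1×II-2: zz|Zz
Z/III-2 aff II-1×II-2: Zz
Z/III-3 aff II-1×II-2: Zz
⇒ Z over [I-1,I-2,II-1,II-2,III-1,III-2,III-3]: 3 consistent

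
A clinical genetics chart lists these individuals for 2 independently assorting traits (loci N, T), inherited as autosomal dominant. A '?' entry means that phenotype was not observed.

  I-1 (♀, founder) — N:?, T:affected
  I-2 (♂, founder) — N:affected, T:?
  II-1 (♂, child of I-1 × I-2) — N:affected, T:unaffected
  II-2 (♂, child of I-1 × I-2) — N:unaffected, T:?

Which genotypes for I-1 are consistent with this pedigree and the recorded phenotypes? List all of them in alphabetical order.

N/I-1 ? ·: nn|Nn
N/I-2 aff ·: Nn
N/II-1 aff I-1×I-2: Nn|NN
N/II-2 un I-1×I-2: nn
⇒ N over [I-1,I-2,II-1,II-2]: 3 consistent
T/I-1 aff ·: Tt
T/I-2 ? ·: tt|Tt
T/II-1 un I-1×I-2: tt
T/II-2 ? I-1×I-2: tt|Tt|TT
⇒ T over [I-1,I-2,II-1,II-2]: 5 consistent

I-1 ∈ {Nn Tt, nn Tt}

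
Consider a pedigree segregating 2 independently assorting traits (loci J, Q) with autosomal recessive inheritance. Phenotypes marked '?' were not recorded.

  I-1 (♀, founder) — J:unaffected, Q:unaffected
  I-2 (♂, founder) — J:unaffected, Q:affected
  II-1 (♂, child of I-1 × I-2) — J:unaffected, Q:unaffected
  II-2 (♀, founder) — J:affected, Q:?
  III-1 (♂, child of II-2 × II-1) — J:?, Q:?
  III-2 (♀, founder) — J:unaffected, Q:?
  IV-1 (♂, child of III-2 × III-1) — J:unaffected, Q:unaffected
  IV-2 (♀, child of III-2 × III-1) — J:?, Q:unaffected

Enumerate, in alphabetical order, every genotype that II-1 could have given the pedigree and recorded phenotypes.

J/I-1 un ·: JJ|Jj
J/I-2 un ·: JJ|Jj
J/II-1 un I-1×I-2: JJ|Jj
J/II-2 aff ·: jj
J/III-1 ? II-2×II-1: Jj|jj
J/III-2 un ·: JJ|Jj
J/IV-1 un III-2×III-1: JJ|Jj
J/IV-2 ? III-2×III-1: JJ|Jj|jj
⇒ J over [I-1,I-2,II-1,II-2,III-1,III-2,IV-1,IV-2]: 79 consistent
Q/I-1 un ·: QQ|Qq
Q/I-2 aff ·: qq
Q/II-1 un I-1×I-2: Qq
Q/II-2 ? ·: QQ|Qq|qq
Q/III-1 ? II-2×II-1: QQ|Qq|qq
Q/III-2 ? ·: QQ|Qq|qq
Q/IV-1 un III-2×III-1: QQ|Qq
Q/IV-2 un III-2×III-1: QQ|Qq
⇒ Q over [I-1,I-2,II-1,II-2,III-1,III-2,IV-1,IV-2]: 86 consistent

II-1 ∈ {JJ Qq, Jj Qq}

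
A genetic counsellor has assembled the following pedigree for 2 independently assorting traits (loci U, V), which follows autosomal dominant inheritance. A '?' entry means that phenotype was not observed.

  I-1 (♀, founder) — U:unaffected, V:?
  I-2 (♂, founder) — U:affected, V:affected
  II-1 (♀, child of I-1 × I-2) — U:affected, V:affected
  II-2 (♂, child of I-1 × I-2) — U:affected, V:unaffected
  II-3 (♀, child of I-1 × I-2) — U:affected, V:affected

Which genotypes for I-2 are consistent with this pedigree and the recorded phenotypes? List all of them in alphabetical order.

I-2 ∈ {UU Vv, Uu Vv}

U/I-1 un ·: uu
U/I-2 aff ·: Uu|UU
U/II-1 aff I-1×I-2: Uu
U/II-2 aff I-1×I-2: Uu
U/II-3 aff I-1×I-2: Uu
⇒ U over [I-1,I-2,II-1,II-2,II-3]: 2 consistent
V/I-1 ? ·: vv|Vv
V/I-2 aff ·: Vv
V/II-1 aff I-1×I-2: Vv|VV
V/II-2 un I-1×I-2: vv
V/II-3 aff I-1×I-2: Vv|VV
⇒ V over [I-1,I-2,II-1,II-2,II-3]: 5 consistent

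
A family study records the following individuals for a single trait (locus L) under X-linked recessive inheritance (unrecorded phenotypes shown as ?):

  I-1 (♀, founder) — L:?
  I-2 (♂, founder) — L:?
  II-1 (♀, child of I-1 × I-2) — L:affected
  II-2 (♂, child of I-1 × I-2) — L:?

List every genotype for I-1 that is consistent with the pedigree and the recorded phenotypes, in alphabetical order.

I-1 ∈ {X^LX^l, X^lX^l}

L/I-1 ? ·: X^LX^l|X^lX^l
L/I-2 ? ·: X^lY
L/II-1 aff I-1×I-2: X^lX^l
L/II-2 ? I-1×I-2: X^LY|X^lY
⇒ L over [I-1,I-2,II-1,II-2]: 3 consistent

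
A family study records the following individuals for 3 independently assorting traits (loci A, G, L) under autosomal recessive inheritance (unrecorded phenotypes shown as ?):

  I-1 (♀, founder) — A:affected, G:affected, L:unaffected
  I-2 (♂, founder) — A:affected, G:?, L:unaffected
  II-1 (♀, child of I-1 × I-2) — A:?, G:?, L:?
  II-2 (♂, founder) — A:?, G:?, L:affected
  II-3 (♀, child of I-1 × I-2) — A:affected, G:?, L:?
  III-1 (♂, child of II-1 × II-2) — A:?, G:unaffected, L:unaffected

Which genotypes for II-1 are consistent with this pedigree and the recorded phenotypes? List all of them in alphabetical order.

A/I-1 aff ·: aa
A/I-2 aff ·: aa
A/II-1 ? I-1×I-2: aa
A/II-2 ? ·: AA|Aa|aa
A/II-3 aff I-1×I-2: aa
A/III-1 ? II-1×II-2: Aa|aa
⇒ A over [I-1,I-2,II-1,II-2,II-3,III-1]: 4 consistent
G/I-1 aff ·: gg
G/I-2 ? ·: GG|Gg|gg
G/II-1 ? I-1×I-2: Gg|gg
G/II-2 ? ·: GG|Gg|gg
G/II-3 ? I-1×I-2: Gg|gg
G/III-1 un II-1×II-2: GG|Gg
⇒ G over [I-1,I-2,II-1,II-2,II-3,III-1]: 21 consistent
L/I-1 un ·: LL|Ll
L/I-2 un ·: LL|Ll
L/II-1 ? I-1×I-2: LL|Ll
L/II-2 aff ·: ll
L/II-3 ? I-1×I-2: LL|Ll|ll
L/III-1 un II-1×II-2: Ll
⇒ L over [I-1,I-2,II-1,II-2,II-3,III-1]: 15 consistent

II-1 ∈ {aa Gg LL, aa Gg Ll, aa gg LL, aa gg Ll}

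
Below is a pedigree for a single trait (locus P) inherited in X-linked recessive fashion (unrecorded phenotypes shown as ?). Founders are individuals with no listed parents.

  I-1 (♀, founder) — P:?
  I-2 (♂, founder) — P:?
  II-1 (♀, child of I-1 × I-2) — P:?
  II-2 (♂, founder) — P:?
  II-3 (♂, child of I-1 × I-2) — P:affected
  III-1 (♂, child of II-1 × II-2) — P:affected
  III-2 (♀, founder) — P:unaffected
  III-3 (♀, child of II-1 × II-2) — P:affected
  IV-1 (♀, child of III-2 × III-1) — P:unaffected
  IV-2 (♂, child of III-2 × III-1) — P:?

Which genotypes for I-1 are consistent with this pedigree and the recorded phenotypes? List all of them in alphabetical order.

I-1 ∈ {X^PX^p, X^pX^p}

P/I-1 ? ·: X^PX^p|X^pX^p
P/I-2 ? ·: X^PY|X^pY
P/II-1 ? I-1×I-2: X^PX^p|X^pX^p
P/II-2 ? ·: X^pY
P/II-3 aff I-1×I-2: X^pY
P/III-1 aff II-1×II-2: X^pY
P/III-2 un ·: X^PX^P|X^PX^p
P/III-3 aff II-1×II-2: X^pX^p
P/IV-1 un III-2×III-1: X^PX^p
P/IV-2 ? III-2×III-1: X^PY|X^pY
⇒ P over [I-1,I-2,II-1,II-2,II-3,III-1,III-2,III-3,IV-1,IV-2]: 15 consistent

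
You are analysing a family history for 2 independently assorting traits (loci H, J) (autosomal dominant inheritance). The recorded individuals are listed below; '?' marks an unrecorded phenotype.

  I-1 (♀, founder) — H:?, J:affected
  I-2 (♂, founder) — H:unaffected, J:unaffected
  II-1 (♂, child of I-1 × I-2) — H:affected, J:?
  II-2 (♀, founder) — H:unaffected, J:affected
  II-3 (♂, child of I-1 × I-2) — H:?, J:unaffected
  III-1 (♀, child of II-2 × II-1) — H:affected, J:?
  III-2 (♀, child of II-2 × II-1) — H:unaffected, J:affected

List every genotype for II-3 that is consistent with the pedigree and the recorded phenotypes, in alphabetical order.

H/I-1 ? ·: Hh|HH
H/I-2 un ·: hh
H/II-1 aff I-1×I-2: Hh
H/II-2 un ·: hh
H/II-3 ? I-1×I-2: hh|Hh
H/III-1 aff II-2×II-1: Hh
H/III-2 un II-2×II-1: hh
⇒ H over [I-1,I-2,II-1,II-2,II-3,III-1,III-2]: 3 consistent
J/I-1 aff ·: Jj
J/I-2 un ·: jj
J/II-1 ? I-1×I-2: jj|Jj
J/II-2 aff ·: Jj|JJ
J/II-3 un I-1×I-2: jj
J/III-1 ? II-2×II-1: jj|Jj|JJ
J/III-2 aff II-2×II-1: Jj|JJ
⇒ J over [I-1,I-2,II-1,II-2,II-3,III-1,III-2]: 13 consistent

II-3 ∈ {Hh jj, hh jj}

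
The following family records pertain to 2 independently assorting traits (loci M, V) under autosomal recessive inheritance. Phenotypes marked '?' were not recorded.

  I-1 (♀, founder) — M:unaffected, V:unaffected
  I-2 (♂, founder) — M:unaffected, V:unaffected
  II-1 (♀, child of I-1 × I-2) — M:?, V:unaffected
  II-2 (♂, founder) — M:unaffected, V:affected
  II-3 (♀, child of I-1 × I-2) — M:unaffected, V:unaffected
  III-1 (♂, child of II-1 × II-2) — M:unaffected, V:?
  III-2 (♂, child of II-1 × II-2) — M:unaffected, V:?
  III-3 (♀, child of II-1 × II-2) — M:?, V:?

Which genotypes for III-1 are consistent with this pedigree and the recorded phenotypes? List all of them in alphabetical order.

III-1 ∈ {MM Vv, MM vv, Mm Vv, Mm vv}

M/I-1 un ·: MM|Mm
M/I-2 un ·: MM|Mm
M/II-1 ? I-1×I-2: MM|Mm|mm
M/II-2 un ·: MM|Mm
M/II-3 un I-1×I-2: MM|Mm
M/III-1 un II-1×II-2: MM|Mm
M/III-2 un II-1×II-2: MM|Mm
M/III-3 ? II-1×II-2: MM|Mm|mm
⇒ M over [I-1,I-2,II-1,II-2,II-3,III-1,III-2,III-3]: 189 consistent
V/I-1 un ·: VV|Vv
V/I-2 un ·: VV|Vv
V/II-1 un I-1×I-2: VV|Vv
V/II-2 aff ·: vv
V/II-3 un I-1×I-2: VV|Vv
V/III-1 ? II-1×II-2: Vv|vv
V/III-2 ? II-1×II-2: Vv|vv
V/III-3 ? II-1×II-2: Vv|vv
⇒ V over [I-1,I-2,II-1,II-2,II-3,III-1,III-2,III-3]: 55 consistent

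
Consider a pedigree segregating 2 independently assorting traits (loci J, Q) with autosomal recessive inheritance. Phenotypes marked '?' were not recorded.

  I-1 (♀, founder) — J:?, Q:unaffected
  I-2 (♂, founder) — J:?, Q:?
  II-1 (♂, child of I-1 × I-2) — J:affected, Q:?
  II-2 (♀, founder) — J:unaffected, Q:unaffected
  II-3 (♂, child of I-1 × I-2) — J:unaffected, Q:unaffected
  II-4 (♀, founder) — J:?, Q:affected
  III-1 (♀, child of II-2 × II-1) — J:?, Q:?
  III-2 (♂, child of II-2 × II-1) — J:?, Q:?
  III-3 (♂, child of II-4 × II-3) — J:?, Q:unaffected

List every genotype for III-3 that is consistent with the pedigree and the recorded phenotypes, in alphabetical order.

III-3 ∈ {JJ Qq, Jj Qq, jj Qq}

J/I-1 ? ·: Jj|jj
J/I-2 ? ·: Jj|jj
J/II-1 aff I-1×I-2: jj
J/II-2 un ·: JJ|Jj
J/II-3 un I-1×I-2: JJ|Jj
J/II-4 ? ·: JJ|Jj|jj
J/III-1 ? II-2×II-1: Jj|jj
J/III-2 ? II-2×II-1: Jj|jj
J/III-3 ? II-4×II-3: JJ|Jj|jj
⇒ J over [I-1,I-2,II-1,II-2,II-3,II-4,III-1,III-2,III-3]: 125 consistent
Q/I-1 un ·: QQ|Qq
Q/I-2 ? ·: QQ|Qq|qq
Q/II-1 ? I-1×I-2: QQ|Qq|qq
Q/II-2 un ·: QQ|Qq
Q/II-3 un I-1×I-2: QQ|Qq
Q/II-4 aff ·: qq
Q/III-1 ? II-2×II-1: QQ|Qq|qq
Q/III-2 ? II-2×II-1: QQ|Qq|qq
Q/III-3 un II-4×II-3: Qq
⇒ Q over [I-1,I-2,II-1,II-2,II-3,II-4,III-1,III-2,III-3]: 154 consistent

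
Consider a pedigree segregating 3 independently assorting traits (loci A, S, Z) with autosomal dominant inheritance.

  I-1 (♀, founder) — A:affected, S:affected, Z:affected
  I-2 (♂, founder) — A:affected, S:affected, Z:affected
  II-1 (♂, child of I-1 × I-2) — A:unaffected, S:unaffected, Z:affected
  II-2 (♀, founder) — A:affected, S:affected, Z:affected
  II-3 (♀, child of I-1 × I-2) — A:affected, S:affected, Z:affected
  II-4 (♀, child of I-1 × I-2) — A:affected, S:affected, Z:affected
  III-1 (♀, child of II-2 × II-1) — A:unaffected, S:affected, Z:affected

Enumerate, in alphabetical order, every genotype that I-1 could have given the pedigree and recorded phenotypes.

I-1 ∈ {Aa Ss ZZ, Aa Ss Zz}

A/I-1 aff ·: Aa
A/I-2 aff ·: Aa
A/II-1 un I-1×I-2: aa
A/II-2 aff ·: Aa
A/II-3 aff I-1×I-2: Aa|AA
A/II-4 aff I-1×I-2: Aa|AA
A/III-1 un II-2×II-1: aa
⇒ A over [I-1,I-2,II-1,II-2,II-3,II-4,III-1]: 4 consistent
S/I-1 aff ·: Ss
S/I-2 aff ·: Ss
S/II-1 un I-1×I-2: ss
S/II-2 aff ·: Ss|SS
S/II-3 aff I-1×I-2: Ss|SS
S/II-4 aff I-1×I-2: Ss|SS
S/III-1 aff II-2×II-1: Ss
⇒ S over [I-1,I-2,II-1,II-2,II-3,II-4,III-1]: 8 consistent
Z/I-1 aff ·: Zz|ZZ
Z/I-2 aff ·: Zz|ZZ
Z/II-1 aff I-1×I-2: Zz|ZZ
Z/II-2 aff ·: Zz|ZZ
Z/II-3 aff I-1×I-2: Zz|ZZ
Z/II-4 aff I-1×I-2: Zz|ZZ
Z/III-1 aff II-2×II-1: Zz|ZZ
⇒ Z over [I-1,I-2,II-1,II-2,II-3,II-4,III-1]: 87 consistent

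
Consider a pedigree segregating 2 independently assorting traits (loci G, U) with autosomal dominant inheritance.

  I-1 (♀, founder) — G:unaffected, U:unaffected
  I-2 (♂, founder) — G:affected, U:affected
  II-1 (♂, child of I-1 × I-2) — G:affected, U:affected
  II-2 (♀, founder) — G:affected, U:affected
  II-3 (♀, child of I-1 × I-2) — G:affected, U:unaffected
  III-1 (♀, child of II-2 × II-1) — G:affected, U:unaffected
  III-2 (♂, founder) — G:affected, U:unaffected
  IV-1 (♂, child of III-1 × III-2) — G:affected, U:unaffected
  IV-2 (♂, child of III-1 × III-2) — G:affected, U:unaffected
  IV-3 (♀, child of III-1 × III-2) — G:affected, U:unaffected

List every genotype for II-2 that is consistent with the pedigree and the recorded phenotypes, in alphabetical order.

II-2 ∈ {GG Uu, Gg Uu}

G/I-1 un ·: gg
G/I-2 aff ·: Gg|GG
G/II-1 aff I-1×I-2: Gg
G/II-2 aff ·: Gg|GG
G/II-3 aff I-1×I-2: Gg
G/III-1 aff II-2×II-1: Gg|GG
G/III-2 aff ·: Gg|GG
G/IV-1 aff III-1×III-2: Gg|GG
G/IV-2 aff III-1×III-2: Gg|GG
G/IV-3 aff III-1×III-2: Gg|GG
⇒ G over [I-1,I-2,II-1,II-2,II-3,III-1,III-2,IV-1,IV-2,IV-3]: 100 consistent
U/I-1 un ·: uu
U/I-2 aff ·: Uu
U/II-1 aff I-1×I-2: Uu
U/II-2 aff ·: Uu
U/II-3 un I-1×I-2: uu
U/III-1 un II-2×II-1: uu
U/III-2 un ·: uu
U/IV-1 un III-1×III-2: uu
U/IV-2 un III-1×III-2: uu
U/IV-3 un III-1×III-2: uu
⇒ U over [I-1,I-2,II-1,II-2,II-3,III-1,III-2,IV-1,IV-2,IV-3]: 1 consistent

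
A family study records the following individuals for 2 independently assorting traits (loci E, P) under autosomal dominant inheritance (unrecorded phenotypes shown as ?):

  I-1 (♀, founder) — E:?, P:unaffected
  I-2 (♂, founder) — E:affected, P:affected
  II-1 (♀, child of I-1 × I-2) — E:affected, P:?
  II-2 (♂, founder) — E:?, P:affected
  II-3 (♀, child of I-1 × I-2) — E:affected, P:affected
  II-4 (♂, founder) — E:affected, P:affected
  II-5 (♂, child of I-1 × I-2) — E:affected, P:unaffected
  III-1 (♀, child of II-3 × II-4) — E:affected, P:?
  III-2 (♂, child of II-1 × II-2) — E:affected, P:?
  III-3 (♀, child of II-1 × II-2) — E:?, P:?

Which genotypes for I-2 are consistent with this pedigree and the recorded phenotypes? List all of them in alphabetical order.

E/I-1 ? ·: ee|Ee|EE
E/I-2 aff ·: Ee|EE
E/II-1 aff I-1×I-2: Ee|EE
E/II-2 ? ·: ee|Ee|EE
E/II-3 aff I-1×I-2: Ee|EE
E/II-4 aff ·: Ee|EE
E/II-5 aff I-1×I-2: Ee|EE
E/III-1 aff II-3×II-4: Ee|EE
E/III-2 aff II-1×II-2: Ee|EE
E/III-3 ? II-1×II-2: ee|Ee|EE
⇒ E over [I-1,I-2,II-1,II-2,II-3,II-4,II-5,III-1,III-2,III-3]: 870 consistent
P/I-1 un ·: pp
P/I-2 aff ·: Pp
P/II-1 ? I-1×I-2: pp|Pp
P/II-2 aff ·: Pp|PP
P/II-3 aff I-1×I-2: Pp
P/II-4 aff ·: Pp|PP
P/II-5 un I-1×I-2: pp
P/III-1 ? II-3×II-4: pp|Pp|PP
P/III-2 ? II-1×II-2: pp|Pp|PP
P/III-3 ? II-1×II-2: pp|Pp|PP
⇒ P over [I-1,I-2,II-1,II-2,II-3,II-4,II-5,III-1,III-2,III-3]: 90 consistent

I-2 ∈ {EE Pp, Ee Pp}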